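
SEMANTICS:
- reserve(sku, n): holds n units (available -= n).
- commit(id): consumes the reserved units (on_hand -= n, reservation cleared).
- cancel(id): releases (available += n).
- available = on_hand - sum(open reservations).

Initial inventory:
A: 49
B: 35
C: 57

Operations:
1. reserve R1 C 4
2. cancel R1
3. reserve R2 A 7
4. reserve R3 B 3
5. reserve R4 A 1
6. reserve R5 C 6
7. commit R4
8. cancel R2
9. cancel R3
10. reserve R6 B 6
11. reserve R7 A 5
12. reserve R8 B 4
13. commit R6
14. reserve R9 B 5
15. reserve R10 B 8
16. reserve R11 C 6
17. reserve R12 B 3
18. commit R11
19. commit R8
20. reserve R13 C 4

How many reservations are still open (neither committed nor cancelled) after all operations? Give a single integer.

Step 1: reserve R1 C 4 -> on_hand[A=49 B=35 C=57] avail[A=49 B=35 C=53] open={R1}
Step 2: cancel R1 -> on_hand[A=49 B=35 C=57] avail[A=49 B=35 C=57] open={}
Step 3: reserve R2 A 7 -> on_hand[A=49 B=35 C=57] avail[A=42 B=35 C=57] open={R2}
Step 4: reserve R3 B 3 -> on_hand[A=49 B=35 C=57] avail[A=42 B=32 C=57] open={R2,R3}
Step 5: reserve R4 A 1 -> on_hand[A=49 B=35 C=57] avail[A=41 B=32 C=57] open={R2,R3,R4}
Step 6: reserve R5 C 6 -> on_hand[A=49 B=35 C=57] avail[A=41 B=32 C=51] open={R2,R3,R4,R5}
Step 7: commit R4 -> on_hand[A=48 B=35 C=57] avail[A=41 B=32 C=51] open={R2,R3,R5}
Step 8: cancel R2 -> on_hand[A=48 B=35 C=57] avail[A=48 B=32 C=51] open={R3,R5}
Step 9: cancel R3 -> on_hand[A=48 B=35 C=57] avail[A=48 B=35 C=51] open={R5}
Step 10: reserve R6 B 6 -> on_hand[A=48 B=35 C=57] avail[A=48 B=29 C=51] open={R5,R6}
Step 11: reserve R7 A 5 -> on_hand[A=48 B=35 C=57] avail[A=43 B=29 C=51] open={R5,R6,R7}
Step 12: reserve R8 B 4 -> on_hand[A=48 B=35 C=57] avail[A=43 B=25 C=51] open={R5,R6,R7,R8}
Step 13: commit R6 -> on_hand[A=48 B=29 C=57] avail[A=43 B=25 C=51] open={R5,R7,R8}
Step 14: reserve R9 B 5 -> on_hand[A=48 B=29 C=57] avail[A=43 B=20 C=51] open={R5,R7,R8,R9}
Step 15: reserve R10 B 8 -> on_hand[A=48 B=29 C=57] avail[A=43 B=12 C=51] open={R10,R5,R7,R8,R9}
Step 16: reserve R11 C 6 -> on_hand[A=48 B=29 C=57] avail[A=43 B=12 C=45] open={R10,R11,R5,R7,R8,R9}
Step 17: reserve R12 B 3 -> on_hand[A=48 B=29 C=57] avail[A=43 B=9 C=45] open={R10,R11,R12,R5,R7,R8,R9}
Step 18: commit R11 -> on_hand[A=48 B=29 C=51] avail[A=43 B=9 C=45] open={R10,R12,R5,R7,R8,R9}
Step 19: commit R8 -> on_hand[A=48 B=25 C=51] avail[A=43 B=9 C=45] open={R10,R12,R5,R7,R9}
Step 20: reserve R13 C 4 -> on_hand[A=48 B=25 C=51] avail[A=43 B=9 C=41] open={R10,R12,R13,R5,R7,R9}
Open reservations: ['R10', 'R12', 'R13', 'R5', 'R7', 'R9'] -> 6

Answer: 6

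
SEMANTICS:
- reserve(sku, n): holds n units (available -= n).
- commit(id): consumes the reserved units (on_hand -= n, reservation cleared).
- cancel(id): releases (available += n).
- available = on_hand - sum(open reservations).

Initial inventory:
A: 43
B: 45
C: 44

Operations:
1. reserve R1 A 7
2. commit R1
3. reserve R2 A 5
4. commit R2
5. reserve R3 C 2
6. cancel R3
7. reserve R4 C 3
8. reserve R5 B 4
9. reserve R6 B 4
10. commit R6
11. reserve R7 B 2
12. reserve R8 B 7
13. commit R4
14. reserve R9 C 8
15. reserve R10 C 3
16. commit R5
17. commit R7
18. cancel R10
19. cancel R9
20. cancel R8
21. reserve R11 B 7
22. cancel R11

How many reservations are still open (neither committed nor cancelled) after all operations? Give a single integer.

Answer: 0

Derivation:
Step 1: reserve R1 A 7 -> on_hand[A=43 B=45 C=44] avail[A=36 B=45 C=44] open={R1}
Step 2: commit R1 -> on_hand[A=36 B=45 C=44] avail[A=36 B=45 C=44] open={}
Step 3: reserve R2 A 5 -> on_hand[A=36 B=45 C=44] avail[A=31 B=45 C=44] open={R2}
Step 4: commit R2 -> on_hand[A=31 B=45 C=44] avail[A=31 B=45 C=44] open={}
Step 5: reserve R3 C 2 -> on_hand[A=31 B=45 C=44] avail[A=31 B=45 C=42] open={R3}
Step 6: cancel R3 -> on_hand[A=31 B=45 C=44] avail[A=31 B=45 C=44] open={}
Step 7: reserve R4 C 3 -> on_hand[A=31 B=45 C=44] avail[A=31 B=45 C=41] open={R4}
Step 8: reserve R5 B 4 -> on_hand[A=31 B=45 C=44] avail[A=31 B=41 C=41] open={R4,R5}
Step 9: reserve R6 B 4 -> on_hand[A=31 B=45 C=44] avail[A=31 B=37 C=41] open={R4,R5,R6}
Step 10: commit R6 -> on_hand[A=31 B=41 C=44] avail[A=31 B=37 C=41] open={R4,R5}
Step 11: reserve R7 B 2 -> on_hand[A=31 B=41 C=44] avail[A=31 B=35 C=41] open={R4,R5,R7}
Step 12: reserve R8 B 7 -> on_hand[A=31 B=41 C=44] avail[A=31 B=28 C=41] open={R4,R5,R7,R8}
Step 13: commit R4 -> on_hand[A=31 B=41 C=41] avail[A=31 B=28 C=41] open={R5,R7,R8}
Step 14: reserve R9 C 8 -> on_hand[A=31 B=41 C=41] avail[A=31 B=28 C=33] open={R5,R7,R8,R9}
Step 15: reserve R10 C 3 -> on_hand[A=31 B=41 C=41] avail[A=31 B=28 C=30] open={R10,R5,R7,R8,R9}
Step 16: commit R5 -> on_hand[A=31 B=37 C=41] avail[A=31 B=28 C=30] open={R10,R7,R8,R9}
Step 17: commit R7 -> on_hand[A=31 B=35 C=41] avail[A=31 B=28 C=30] open={R10,R8,R9}
Step 18: cancel R10 -> on_hand[A=31 B=35 C=41] avail[A=31 B=28 C=33] open={R8,R9}
Step 19: cancel R9 -> on_hand[A=31 B=35 C=41] avail[A=31 B=28 C=41] open={R8}
Step 20: cancel R8 -> on_hand[A=31 B=35 C=41] avail[A=31 B=35 C=41] open={}
Step 21: reserve R11 B 7 -> on_hand[A=31 B=35 C=41] avail[A=31 B=28 C=41] open={R11}
Step 22: cancel R11 -> on_hand[A=31 B=35 C=41] avail[A=31 B=35 C=41] open={}
Open reservations: [] -> 0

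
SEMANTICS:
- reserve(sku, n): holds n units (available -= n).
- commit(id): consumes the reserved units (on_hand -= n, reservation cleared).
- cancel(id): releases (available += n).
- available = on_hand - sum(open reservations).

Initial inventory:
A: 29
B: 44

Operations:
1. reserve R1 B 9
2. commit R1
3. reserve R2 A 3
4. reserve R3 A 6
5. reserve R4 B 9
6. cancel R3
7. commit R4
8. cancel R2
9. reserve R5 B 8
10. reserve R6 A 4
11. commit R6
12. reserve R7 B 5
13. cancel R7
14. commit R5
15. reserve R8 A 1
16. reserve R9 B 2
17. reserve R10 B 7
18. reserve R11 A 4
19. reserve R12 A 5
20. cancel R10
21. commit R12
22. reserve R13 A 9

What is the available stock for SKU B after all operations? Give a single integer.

Answer: 16

Derivation:
Step 1: reserve R1 B 9 -> on_hand[A=29 B=44] avail[A=29 B=35] open={R1}
Step 2: commit R1 -> on_hand[A=29 B=35] avail[A=29 B=35] open={}
Step 3: reserve R2 A 3 -> on_hand[A=29 B=35] avail[A=26 B=35] open={R2}
Step 4: reserve R3 A 6 -> on_hand[A=29 B=35] avail[A=20 B=35] open={R2,R3}
Step 5: reserve R4 B 9 -> on_hand[A=29 B=35] avail[A=20 B=26] open={R2,R3,R4}
Step 6: cancel R3 -> on_hand[A=29 B=35] avail[A=26 B=26] open={R2,R4}
Step 7: commit R4 -> on_hand[A=29 B=26] avail[A=26 B=26] open={R2}
Step 8: cancel R2 -> on_hand[A=29 B=26] avail[A=29 B=26] open={}
Step 9: reserve R5 B 8 -> on_hand[A=29 B=26] avail[A=29 B=18] open={R5}
Step 10: reserve R6 A 4 -> on_hand[A=29 B=26] avail[A=25 B=18] open={R5,R6}
Step 11: commit R6 -> on_hand[A=25 B=26] avail[A=25 B=18] open={R5}
Step 12: reserve R7 B 5 -> on_hand[A=25 B=26] avail[A=25 B=13] open={R5,R7}
Step 13: cancel R7 -> on_hand[A=25 B=26] avail[A=25 B=18] open={R5}
Step 14: commit R5 -> on_hand[A=25 B=18] avail[A=25 B=18] open={}
Step 15: reserve R8 A 1 -> on_hand[A=25 B=18] avail[A=24 B=18] open={R8}
Step 16: reserve R9 B 2 -> on_hand[A=25 B=18] avail[A=24 B=16] open={R8,R9}
Step 17: reserve R10 B 7 -> on_hand[A=25 B=18] avail[A=24 B=9] open={R10,R8,R9}
Step 18: reserve R11 A 4 -> on_hand[A=25 B=18] avail[A=20 B=9] open={R10,R11,R8,R9}
Step 19: reserve R12 A 5 -> on_hand[A=25 B=18] avail[A=15 B=9] open={R10,R11,R12,R8,R9}
Step 20: cancel R10 -> on_hand[A=25 B=18] avail[A=15 B=16] open={R11,R12,R8,R9}
Step 21: commit R12 -> on_hand[A=20 B=18] avail[A=15 B=16] open={R11,R8,R9}
Step 22: reserve R13 A 9 -> on_hand[A=20 B=18] avail[A=6 B=16] open={R11,R13,R8,R9}
Final available[B] = 16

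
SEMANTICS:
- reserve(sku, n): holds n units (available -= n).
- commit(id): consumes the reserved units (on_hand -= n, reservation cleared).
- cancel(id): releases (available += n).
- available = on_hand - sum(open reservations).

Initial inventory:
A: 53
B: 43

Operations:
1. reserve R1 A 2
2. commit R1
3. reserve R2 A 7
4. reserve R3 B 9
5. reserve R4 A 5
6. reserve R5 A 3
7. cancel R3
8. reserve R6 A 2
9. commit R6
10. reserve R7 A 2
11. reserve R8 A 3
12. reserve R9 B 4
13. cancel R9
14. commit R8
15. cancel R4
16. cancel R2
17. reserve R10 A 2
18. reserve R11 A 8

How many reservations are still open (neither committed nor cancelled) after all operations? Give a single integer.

Answer: 4

Derivation:
Step 1: reserve R1 A 2 -> on_hand[A=53 B=43] avail[A=51 B=43] open={R1}
Step 2: commit R1 -> on_hand[A=51 B=43] avail[A=51 B=43] open={}
Step 3: reserve R2 A 7 -> on_hand[A=51 B=43] avail[A=44 B=43] open={R2}
Step 4: reserve R3 B 9 -> on_hand[A=51 B=43] avail[A=44 B=34] open={R2,R3}
Step 5: reserve R4 A 5 -> on_hand[A=51 B=43] avail[A=39 B=34] open={R2,R3,R4}
Step 6: reserve R5 A 3 -> on_hand[A=51 B=43] avail[A=36 B=34] open={R2,R3,R4,R5}
Step 7: cancel R3 -> on_hand[A=51 B=43] avail[A=36 B=43] open={R2,R4,R5}
Step 8: reserve R6 A 2 -> on_hand[A=51 B=43] avail[A=34 B=43] open={R2,R4,R5,R6}
Step 9: commit R6 -> on_hand[A=49 B=43] avail[A=34 B=43] open={R2,R4,R5}
Step 10: reserve R7 A 2 -> on_hand[A=49 B=43] avail[A=32 B=43] open={R2,R4,R5,R7}
Step 11: reserve R8 A 3 -> on_hand[A=49 B=43] avail[A=29 B=43] open={R2,R4,R5,R7,R8}
Step 12: reserve R9 B 4 -> on_hand[A=49 B=43] avail[A=29 B=39] open={R2,R4,R5,R7,R8,R9}
Step 13: cancel R9 -> on_hand[A=49 B=43] avail[A=29 B=43] open={R2,R4,R5,R7,R8}
Step 14: commit R8 -> on_hand[A=46 B=43] avail[A=29 B=43] open={R2,R4,R5,R7}
Step 15: cancel R4 -> on_hand[A=46 B=43] avail[A=34 B=43] open={R2,R5,R7}
Step 16: cancel R2 -> on_hand[A=46 B=43] avail[A=41 B=43] open={R5,R7}
Step 17: reserve R10 A 2 -> on_hand[A=46 B=43] avail[A=39 B=43] open={R10,R5,R7}
Step 18: reserve R11 A 8 -> on_hand[A=46 B=43] avail[A=31 B=43] open={R10,R11,R5,R7}
Open reservations: ['R10', 'R11', 'R5', 'R7'] -> 4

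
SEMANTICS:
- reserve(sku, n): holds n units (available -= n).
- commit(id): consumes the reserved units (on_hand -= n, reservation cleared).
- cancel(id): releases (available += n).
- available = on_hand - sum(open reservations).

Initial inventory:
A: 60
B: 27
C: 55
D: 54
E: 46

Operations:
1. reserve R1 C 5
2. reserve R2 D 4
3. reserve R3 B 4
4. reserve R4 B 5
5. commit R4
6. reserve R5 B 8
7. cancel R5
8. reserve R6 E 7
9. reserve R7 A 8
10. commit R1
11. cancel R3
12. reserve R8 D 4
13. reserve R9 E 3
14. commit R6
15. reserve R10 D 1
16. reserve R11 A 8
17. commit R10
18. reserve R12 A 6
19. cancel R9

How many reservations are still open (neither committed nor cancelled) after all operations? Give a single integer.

Step 1: reserve R1 C 5 -> on_hand[A=60 B=27 C=55 D=54 E=46] avail[A=60 B=27 C=50 D=54 E=46] open={R1}
Step 2: reserve R2 D 4 -> on_hand[A=60 B=27 C=55 D=54 E=46] avail[A=60 B=27 C=50 D=50 E=46] open={R1,R2}
Step 3: reserve R3 B 4 -> on_hand[A=60 B=27 C=55 D=54 E=46] avail[A=60 B=23 C=50 D=50 E=46] open={R1,R2,R3}
Step 4: reserve R4 B 5 -> on_hand[A=60 B=27 C=55 D=54 E=46] avail[A=60 B=18 C=50 D=50 E=46] open={R1,R2,R3,R4}
Step 5: commit R4 -> on_hand[A=60 B=22 C=55 D=54 E=46] avail[A=60 B=18 C=50 D=50 E=46] open={R1,R2,R3}
Step 6: reserve R5 B 8 -> on_hand[A=60 B=22 C=55 D=54 E=46] avail[A=60 B=10 C=50 D=50 E=46] open={R1,R2,R3,R5}
Step 7: cancel R5 -> on_hand[A=60 B=22 C=55 D=54 E=46] avail[A=60 B=18 C=50 D=50 E=46] open={R1,R2,R3}
Step 8: reserve R6 E 7 -> on_hand[A=60 B=22 C=55 D=54 E=46] avail[A=60 B=18 C=50 D=50 E=39] open={R1,R2,R3,R6}
Step 9: reserve R7 A 8 -> on_hand[A=60 B=22 C=55 D=54 E=46] avail[A=52 B=18 C=50 D=50 E=39] open={R1,R2,R3,R6,R7}
Step 10: commit R1 -> on_hand[A=60 B=22 C=50 D=54 E=46] avail[A=52 B=18 C=50 D=50 E=39] open={R2,R3,R6,R7}
Step 11: cancel R3 -> on_hand[A=60 B=22 C=50 D=54 E=46] avail[A=52 B=22 C=50 D=50 E=39] open={R2,R6,R7}
Step 12: reserve R8 D 4 -> on_hand[A=60 B=22 C=50 D=54 E=46] avail[A=52 B=22 C=50 D=46 E=39] open={R2,R6,R7,R8}
Step 13: reserve R9 E 3 -> on_hand[A=60 B=22 C=50 D=54 E=46] avail[A=52 B=22 C=50 D=46 E=36] open={R2,R6,R7,R8,R9}
Step 14: commit R6 -> on_hand[A=60 B=22 C=50 D=54 E=39] avail[A=52 B=22 C=50 D=46 E=36] open={R2,R7,R8,R9}
Step 15: reserve R10 D 1 -> on_hand[A=60 B=22 C=50 D=54 E=39] avail[A=52 B=22 C=50 D=45 E=36] open={R10,R2,R7,R8,R9}
Step 16: reserve R11 A 8 -> on_hand[A=60 B=22 C=50 D=54 E=39] avail[A=44 B=22 C=50 D=45 E=36] open={R10,R11,R2,R7,R8,R9}
Step 17: commit R10 -> on_hand[A=60 B=22 C=50 D=53 E=39] avail[A=44 B=22 C=50 D=45 E=36] open={R11,R2,R7,R8,R9}
Step 18: reserve R12 A 6 -> on_hand[A=60 B=22 C=50 D=53 E=39] avail[A=38 B=22 C=50 D=45 E=36] open={R11,R12,R2,R7,R8,R9}
Step 19: cancel R9 -> on_hand[A=60 B=22 C=50 D=53 E=39] avail[A=38 B=22 C=50 D=45 E=39] open={R11,R12,R2,R7,R8}
Open reservations: ['R11', 'R12', 'R2', 'R7', 'R8'] -> 5

Answer: 5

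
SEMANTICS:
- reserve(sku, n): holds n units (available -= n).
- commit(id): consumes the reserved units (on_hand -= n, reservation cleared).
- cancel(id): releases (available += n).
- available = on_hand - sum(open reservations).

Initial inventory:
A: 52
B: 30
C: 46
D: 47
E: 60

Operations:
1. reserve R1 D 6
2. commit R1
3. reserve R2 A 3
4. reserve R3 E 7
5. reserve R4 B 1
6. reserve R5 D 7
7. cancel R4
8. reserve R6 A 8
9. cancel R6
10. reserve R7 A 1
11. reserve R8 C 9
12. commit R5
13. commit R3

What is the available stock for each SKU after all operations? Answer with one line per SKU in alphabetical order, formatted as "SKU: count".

Answer: A: 48
B: 30
C: 37
D: 34
E: 53

Derivation:
Step 1: reserve R1 D 6 -> on_hand[A=52 B=30 C=46 D=47 E=60] avail[A=52 B=30 C=46 D=41 E=60] open={R1}
Step 2: commit R1 -> on_hand[A=52 B=30 C=46 D=41 E=60] avail[A=52 B=30 C=46 D=41 E=60] open={}
Step 3: reserve R2 A 3 -> on_hand[A=52 B=30 C=46 D=41 E=60] avail[A=49 B=30 C=46 D=41 E=60] open={R2}
Step 4: reserve R3 E 7 -> on_hand[A=52 B=30 C=46 D=41 E=60] avail[A=49 B=30 C=46 D=41 E=53] open={R2,R3}
Step 5: reserve R4 B 1 -> on_hand[A=52 B=30 C=46 D=41 E=60] avail[A=49 B=29 C=46 D=41 E=53] open={R2,R3,R4}
Step 6: reserve R5 D 7 -> on_hand[A=52 B=30 C=46 D=41 E=60] avail[A=49 B=29 C=46 D=34 E=53] open={R2,R3,R4,R5}
Step 7: cancel R4 -> on_hand[A=52 B=30 C=46 D=41 E=60] avail[A=49 B=30 C=46 D=34 E=53] open={R2,R3,R5}
Step 8: reserve R6 A 8 -> on_hand[A=52 B=30 C=46 D=41 E=60] avail[A=41 B=30 C=46 D=34 E=53] open={R2,R3,R5,R6}
Step 9: cancel R6 -> on_hand[A=52 B=30 C=46 D=41 E=60] avail[A=49 B=30 C=46 D=34 E=53] open={R2,R3,R5}
Step 10: reserve R7 A 1 -> on_hand[A=52 B=30 C=46 D=41 E=60] avail[A=48 B=30 C=46 D=34 E=53] open={R2,R3,R5,R7}
Step 11: reserve R8 C 9 -> on_hand[A=52 B=30 C=46 D=41 E=60] avail[A=48 B=30 C=37 D=34 E=53] open={R2,R3,R5,R7,R8}
Step 12: commit R5 -> on_hand[A=52 B=30 C=46 D=34 E=60] avail[A=48 B=30 C=37 D=34 E=53] open={R2,R3,R7,R8}
Step 13: commit R3 -> on_hand[A=52 B=30 C=46 D=34 E=53] avail[A=48 B=30 C=37 D=34 E=53] open={R2,R7,R8}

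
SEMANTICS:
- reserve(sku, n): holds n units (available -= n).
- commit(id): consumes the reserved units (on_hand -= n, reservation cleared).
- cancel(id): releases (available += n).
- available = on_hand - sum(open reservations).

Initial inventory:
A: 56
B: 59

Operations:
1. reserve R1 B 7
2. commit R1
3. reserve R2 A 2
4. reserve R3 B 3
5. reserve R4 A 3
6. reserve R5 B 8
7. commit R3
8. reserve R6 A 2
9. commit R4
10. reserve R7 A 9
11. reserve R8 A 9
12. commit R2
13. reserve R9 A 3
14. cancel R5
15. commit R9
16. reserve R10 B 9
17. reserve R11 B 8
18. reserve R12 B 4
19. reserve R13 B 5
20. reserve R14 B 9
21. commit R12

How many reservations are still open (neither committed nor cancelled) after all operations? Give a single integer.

Answer: 7

Derivation:
Step 1: reserve R1 B 7 -> on_hand[A=56 B=59] avail[A=56 B=52] open={R1}
Step 2: commit R1 -> on_hand[A=56 B=52] avail[A=56 B=52] open={}
Step 3: reserve R2 A 2 -> on_hand[A=56 B=52] avail[A=54 B=52] open={R2}
Step 4: reserve R3 B 3 -> on_hand[A=56 B=52] avail[A=54 B=49] open={R2,R3}
Step 5: reserve R4 A 3 -> on_hand[A=56 B=52] avail[A=51 B=49] open={R2,R3,R4}
Step 6: reserve R5 B 8 -> on_hand[A=56 B=52] avail[A=51 B=41] open={R2,R3,R4,R5}
Step 7: commit R3 -> on_hand[A=56 B=49] avail[A=51 B=41] open={R2,R4,R5}
Step 8: reserve R6 A 2 -> on_hand[A=56 B=49] avail[A=49 B=41] open={R2,R4,R5,R6}
Step 9: commit R4 -> on_hand[A=53 B=49] avail[A=49 B=41] open={R2,R5,R6}
Step 10: reserve R7 A 9 -> on_hand[A=53 B=49] avail[A=40 B=41] open={R2,R5,R6,R7}
Step 11: reserve R8 A 9 -> on_hand[A=53 B=49] avail[A=31 B=41] open={R2,R5,R6,R7,R8}
Step 12: commit R2 -> on_hand[A=51 B=49] avail[A=31 B=41] open={R5,R6,R7,R8}
Step 13: reserve R9 A 3 -> on_hand[A=51 B=49] avail[A=28 B=41] open={R5,R6,R7,R8,R9}
Step 14: cancel R5 -> on_hand[A=51 B=49] avail[A=28 B=49] open={R6,R7,R8,R9}
Step 15: commit R9 -> on_hand[A=48 B=49] avail[A=28 B=49] open={R6,R7,R8}
Step 16: reserve R10 B 9 -> on_hand[A=48 B=49] avail[A=28 B=40] open={R10,R6,R7,R8}
Step 17: reserve R11 B 8 -> on_hand[A=48 B=49] avail[A=28 B=32] open={R10,R11,R6,R7,R8}
Step 18: reserve R12 B 4 -> on_hand[A=48 B=49] avail[A=28 B=28] open={R10,R11,R12,R6,R7,R8}
Step 19: reserve R13 B 5 -> on_hand[A=48 B=49] avail[A=28 B=23] open={R10,R11,R12,R13,R6,R7,R8}
Step 20: reserve R14 B 9 -> on_hand[A=48 B=49] avail[A=28 B=14] open={R10,R11,R12,R13,R14,R6,R7,R8}
Step 21: commit R12 -> on_hand[A=48 B=45] avail[A=28 B=14] open={R10,R11,R13,R14,R6,R7,R8}
Open reservations: ['R10', 'R11', 'R13', 'R14', 'R6', 'R7', 'R8'] -> 7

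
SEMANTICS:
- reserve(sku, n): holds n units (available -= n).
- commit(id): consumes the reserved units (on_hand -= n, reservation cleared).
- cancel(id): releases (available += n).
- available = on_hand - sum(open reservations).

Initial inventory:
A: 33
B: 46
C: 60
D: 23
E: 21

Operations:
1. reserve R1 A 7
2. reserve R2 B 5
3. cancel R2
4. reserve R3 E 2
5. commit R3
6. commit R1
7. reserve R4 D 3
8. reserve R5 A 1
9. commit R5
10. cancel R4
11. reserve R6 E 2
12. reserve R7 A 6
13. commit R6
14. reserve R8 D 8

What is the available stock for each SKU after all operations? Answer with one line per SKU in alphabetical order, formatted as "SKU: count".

Step 1: reserve R1 A 7 -> on_hand[A=33 B=46 C=60 D=23 E=21] avail[A=26 B=46 C=60 D=23 E=21] open={R1}
Step 2: reserve R2 B 5 -> on_hand[A=33 B=46 C=60 D=23 E=21] avail[A=26 B=41 C=60 D=23 E=21] open={R1,R2}
Step 3: cancel R2 -> on_hand[A=33 B=46 C=60 D=23 E=21] avail[A=26 B=46 C=60 D=23 E=21] open={R1}
Step 4: reserve R3 E 2 -> on_hand[A=33 B=46 C=60 D=23 E=21] avail[A=26 B=46 C=60 D=23 E=19] open={R1,R3}
Step 5: commit R3 -> on_hand[A=33 B=46 C=60 D=23 E=19] avail[A=26 B=46 C=60 D=23 E=19] open={R1}
Step 6: commit R1 -> on_hand[A=26 B=46 C=60 D=23 E=19] avail[A=26 B=46 C=60 D=23 E=19] open={}
Step 7: reserve R4 D 3 -> on_hand[A=26 B=46 C=60 D=23 E=19] avail[A=26 B=46 C=60 D=20 E=19] open={R4}
Step 8: reserve R5 A 1 -> on_hand[A=26 B=46 C=60 D=23 E=19] avail[A=25 B=46 C=60 D=20 E=19] open={R4,R5}
Step 9: commit R5 -> on_hand[A=25 B=46 C=60 D=23 E=19] avail[A=25 B=46 C=60 D=20 E=19] open={R4}
Step 10: cancel R4 -> on_hand[A=25 B=46 C=60 D=23 E=19] avail[A=25 B=46 C=60 D=23 E=19] open={}
Step 11: reserve R6 E 2 -> on_hand[A=25 B=46 C=60 D=23 E=19] avail[A=25 B=46 C=60 D=23 E=17] open={R6}
Step 12: reserve R7 A 6 -> on_hand[A=25 B=46 C=60 D=23 E=19] avail[A=19 B=46 C=60 D=23 E=17] open={R6,R7}
Step 13: commit R6 -> on_hand[A=25 B=46 C=60 D=23 E=17] avail[A=19 B=46 C=60 D=23 E=17] open={R7}
Step 14: reserve R8 D 8 -> on_hand[A=25 B=46 C=60 D=23 E=17] avail[A=19 B=46 C=60 D=15 E=17] open={R7,R8}

Answer: A: 19
B: 46
C: 60
D: 15
E: 17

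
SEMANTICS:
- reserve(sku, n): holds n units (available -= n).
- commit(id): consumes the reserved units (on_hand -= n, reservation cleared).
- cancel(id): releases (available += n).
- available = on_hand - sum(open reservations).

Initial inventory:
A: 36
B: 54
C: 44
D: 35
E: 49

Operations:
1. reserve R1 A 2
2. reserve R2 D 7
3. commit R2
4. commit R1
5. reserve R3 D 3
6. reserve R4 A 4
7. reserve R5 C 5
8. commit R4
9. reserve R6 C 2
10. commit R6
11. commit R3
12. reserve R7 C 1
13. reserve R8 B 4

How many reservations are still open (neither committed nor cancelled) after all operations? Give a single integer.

Answer: 3

Derivation:
Step 1: reserve R1 A 2 -> on_hand[A=36 B=54 C=44 D=35 E=49] avail[A=34 B=54 C=44 D=35 E=49] open={R1}
Step 2: reserve R2 D 7 -> on_hand[A=36 B=54 C=44 D=35 E=49] avail[A=34 B=54 C=44 D=28 E=49] open={R1,R2}
Step 3: commit R2 -> on_hand[A=36 B=54 C=44 D=28 E=49] avail[A=34 B=54 C=44 D=28 E=49] open={R1}
Step 4: commit R1 -> on_hand[A=34 B=54 C=44 D=28 E=49] avail[A=34 B=54 C=44 D=28 E=49] open={}
Step 5: reserve R3 D 3 -> on_hand[A=34 B=54 C=44 D=28 E=49] avail[A=34 B=54 C=44 D=25 E=49] open={R3}
Step 6: reserve R4 A 4 -> on_hand[A=34 B=54 C=44 D=28 E=49] avail[A=30 B=54 C=44 D=25 E=49] open={R3,R4}
Step 7: reserve R5 C 5 -> on_hand[A=34 B=54 C=44 D=28 E=49] avail[A=30 B=54 C=39 D=25 E=49] open={R3,R4,R5}
Step 8: commit R4 -> on_hand[A=30 B=54 C=44 D=28 E=49] avail[A=30 B=54 C=39 D=25 E=49] open={R3,R5}
Step 9: reserve R6 C 2 -> on_hand[A=30 B=54 C=44 D=28 E=49] avail[A=30 B=54 C=37 D=25 E=49] open={R3,R5,R6}
Step 10: commit R6 -> on_hand[A=30 B=54 C=42 D=28 E=49] avail[A=30 B=54 C=37 D=25 E=49] open={R3,R5}
Step 11: commit R3 -> on_hand[A=30 B=54 C=42 D=25 E=49] avail[A=30 B=54 C=37 D=25 E=49] open={R5}
Step 12: reserve R7 C 1 -> on_hand[A=30 B=54 C=42 D=25 E=49] avail[A=30 B=54 C=36 D=25 E=49] open={R5,R7}
Step 13: reserve R8 B 4 -> on_hand[A=30 B=54 C=42 D=25 E=49] avail[A=30 B=50 C=36 D=25 E=49] open={R5,R7,R8}
Open reservations: ['R5', 'R7', 'R8'] -> 3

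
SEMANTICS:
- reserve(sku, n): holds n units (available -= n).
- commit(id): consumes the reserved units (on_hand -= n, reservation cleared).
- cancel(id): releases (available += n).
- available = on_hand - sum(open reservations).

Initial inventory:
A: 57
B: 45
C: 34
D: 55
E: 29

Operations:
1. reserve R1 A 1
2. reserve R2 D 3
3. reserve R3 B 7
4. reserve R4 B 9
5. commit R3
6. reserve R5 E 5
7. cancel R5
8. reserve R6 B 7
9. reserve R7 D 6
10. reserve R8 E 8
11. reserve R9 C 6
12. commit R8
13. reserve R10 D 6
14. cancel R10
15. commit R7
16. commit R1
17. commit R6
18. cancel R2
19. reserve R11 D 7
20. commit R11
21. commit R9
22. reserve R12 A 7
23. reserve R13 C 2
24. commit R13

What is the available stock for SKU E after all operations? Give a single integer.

Answer: 21

Derivation:
Step 1: reserve R1 A 1 -> on_hand[A=57 B=45 C=34 D=55 E=29] avail[A=56 B=45 C=34 D=55 E=29] open={R1}
Step 2: reserve R2 D 3 -> on_hand[A=57 B=45 C=34 D=55 E=29] avail[A=56 B=45 C=34 D=52 E=29] open={R1,R2}
Step 3: reserve R3 B 7 -> on_hand[A=57 B=45 C=34 D=55 E=29] avail[A=56 B=38 C=34 D=52 E=29] open={R1,R2,R3}
Step 4: reserve R4 B 9 -> on_hand[A=57 B=45 C=34 D=55 E=29] avail[A=56 B=29 C=34 D=52 E=29] open={R1,R2,R3,R4}
Step 5: commit R3 -> on_hand[A=57 B=38 C=34 D=55 E=29] avail[A=56 B=29 C=34 D=52 E=29] open={R1,R2,R4}
Step 6: reserve R5 E 5 -> on_hand[A=57 B=38 C=34 D=55 E=29] avail[A=56 B=29 C=34 D=52 E=24] open={R1,R2,R4,R5}
Step 7: cancel R5 -> on_hand[A=57 B=38 C=34 D=55 E=29] avail[A=56 B=29 C=34 D=52 E=29] open={R1,R2,R4}
Step 8: reserve R6 B 7 -> on_hand[A=57 B=38 C=34 D=55 E=29] avail[A=56 B=22 C=34 D=52 E=29] open={R1,R2,R4,R6}
Step 9: reserve R7 D 6 -> on_hand[A=57 B=38 C=34 D=55 E=29] avail[A=56 B=22 C=34 D=46 E=29] open={R1,R2,R4,R6,R7}
Step 10: reserve R8 E 8 -> on_hand[A=57 B=38 C=34 D=55 E=29] avail[A=56 B=22 C=34 D=46 E=21] open={R1,R2,R4,R6,R7,R8}
Step 11: reserve R9 C 6 -> on_hand[A=57 B=38 C=34 D=55 E=29] avail[A=56 B=22 C=28 D=46 E=21] open={R1,R2,R4,R6,R7,R8,R9}
Step 12: commit R8 -> on_hand[A=57 B=38 C=34 D=55 E=21] avail[A=56 B=22 C=28 D=46 E=21] open={R1,R2,R4,R6,R7,R9}
Step 13: reserve R10 D 6 -> on_hand[A=57 B=38 C=34 D=55 E=21] avail[A=56 B=22 C=28 D=40 E=21] open={R1,R10,R2,R4,R6,R7,R9}
Step 14: cancel R10 -> on_hand[A=57 B=38 C=34 D=55 E=21] avail[A=56 B=22 C=28 D=46 E=21] open={R1,R2,R4,R6,R7,R9}
Step 15: commit R7 -> on_hand[A=57 B=38 C=34 D=49 E=21] avail[A=56 B=22 C=28 D=46 E=21] open={R1,R2,R4,R6,R9}
Step 16: commit R1 -> on_hand[A=56 B=38 C=34 D=49 E=21] avail[A=56 B=22 C=28 D=46 E=21] open={R2,R4,R6,R9}
Step 17: commit R6 -> on_hand[A=56 B=31 C=34 D=49 E=21] avail[A=56 B=22 C=28 D=46 E=21] open={R2,R4,R9}
Step 18: cancel R2 -> on_hand[A=56 B=31 C=34 D=49 E=21] avail[A=56 B=22 C=28 D=49 E=21] open={R4,R9}
Step 19: reserve R11 D 7 -> on_hand[A=56 B=31 C=34 D=49 E=21] avail[A=56 B=22 C=28 D=42 E=21] open={R11,R4,R9}
Step 20: commit R11 -> on_hand[A=56 B=31 C=34 D=42 E=21] avail[A=56 B=22 C=28 D=42 E=21] open={R4,R9}
Step 21: commit R9 -> on_hand[A=56 B=31 C=28 D=42 E=21] avail[A=56 B=22 C=28 D=42 E=21] open={R4}
Step 22: reserve R12 A 7 -> on_hand[A=56 B=31 C=28 D=42 E=21] avail[A=49 B=22 C=28 D=42 E=21] open={R12,R4}
Step 23: reserve R13 C 2 -> on_hand[A=56 B=31 C=28 D=42 E=21] avail[A=49 B=22 C=26 D=42 E=21] open={R12,R13,R4}
Step 24: commit R13 -> on_hand[A=56 B=31 C=26 D=42 E=21] avail[A=49 B=22 C=26 D=42 E=21] open={R12,R4}
Final available[E] = 21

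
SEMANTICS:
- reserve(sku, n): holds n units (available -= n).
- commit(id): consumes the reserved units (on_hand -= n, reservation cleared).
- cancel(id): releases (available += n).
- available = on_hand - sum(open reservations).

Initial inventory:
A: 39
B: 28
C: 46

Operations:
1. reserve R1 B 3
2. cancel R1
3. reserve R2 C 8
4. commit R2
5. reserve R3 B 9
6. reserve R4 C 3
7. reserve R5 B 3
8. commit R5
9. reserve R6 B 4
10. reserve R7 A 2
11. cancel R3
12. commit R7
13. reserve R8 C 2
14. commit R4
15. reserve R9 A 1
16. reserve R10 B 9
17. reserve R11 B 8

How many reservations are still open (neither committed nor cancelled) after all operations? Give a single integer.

Step 1: reserve R1 B 3 -> on_hand[A=39 B=28 C=46] avail[A=39 B=25 C=46] open={R1}
Step 2: cancel R1 -> on_hand[A=39 B=28 C=46] avail[A=39 B=28 C=46] open={}
Step 3: reserve R2 C 8 -> on_hand[A=39 B=28 C=46] avail[A=39 B=28 C=38] open={R2}
Step 4: commit R2 -> on_hand[A=39 B=28 C=38] avail[A=39 B=28 C=38] open={}
Step 5: reserve R3 B 9 -> on_hand[A=39 B=28 C=38] avail[A=39 B=19 C=38] open={R3}
Step 6: reserve R4 C 3 -> on_hand[A=39 B=28 C=38] avail[A=39 B=19 C=35] open={R3,R4}
Step 7: reserve R5 B 3 -> on_hand[A=39 B=28 C=38] avail[A=39 B=16 C=35] open={R3,R4,R5}
Step 8: commit R5 -> on_hand[A=39 B=25 C=38] avail[A=39 B=16 C=35] open={R3,R4}
Step 9: reserve R6 B 4 -> on_hand[A=39 B=25 C=38] avail[A=39 B=12 C=35] open={R3,R4,R6}
Step 10: reserve R7 A 2 -> on_hand[A=39 B=25 C=38] avail[A=37 B=12 C=35] open={R3,R4,R6,R7}
Step 11: cancel R3 -> on_hand[A=39 B=25 C=38] avail[A=37 B=21 C=35] open={R4,R6,R7}
Step 12: commit R7 -> on_hand[A=37 B=25 C=38] avail[A=37 B=21 C=35] open={R4,R6}
Step 13: reserve R8 C 2 -> on_hand[A=37 B=25 C=38] avail[A=37 B=21 C=33] open={R4,R6,R8}
Step 14: commit R4 -> on_hand[A=37 B=25 C=35] avail[A=37 B=21 C=33] open={R6,R8}
Step 15: reserve R9 A 1 -> on_hand[A=37 B=25 C=35] avail[A=36 B=21 C=33] open={R6,R8,R9}
Step 16: reserve R10 B 9 -> on_hand[A=37 B=25 C=35] avail[A=36 B=12 C=33] open={R10,R6,R8,R9}
Step 17: reserve R11 B 8 -> on_hand[A=37 B=25 C=35] avail[A=36 B=4 C=33] open={R10,R11,R6,R8,R9}
Open reservations: ['R10', 'R11', 'R6', 'R8', 'R9'] -> 5

Answer: 5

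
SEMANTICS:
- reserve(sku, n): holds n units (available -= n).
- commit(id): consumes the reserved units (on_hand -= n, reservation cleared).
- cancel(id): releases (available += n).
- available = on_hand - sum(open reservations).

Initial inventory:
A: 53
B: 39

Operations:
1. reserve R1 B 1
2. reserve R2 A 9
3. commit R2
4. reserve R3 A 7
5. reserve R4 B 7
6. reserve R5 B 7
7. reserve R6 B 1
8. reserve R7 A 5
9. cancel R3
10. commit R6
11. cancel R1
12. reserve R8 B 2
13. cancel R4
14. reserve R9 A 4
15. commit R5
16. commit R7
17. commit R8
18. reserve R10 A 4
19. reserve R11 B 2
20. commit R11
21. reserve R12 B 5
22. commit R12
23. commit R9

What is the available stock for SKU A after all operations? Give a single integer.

Answer: 31

Derivation:
Step 1: reserve R1 B 1 -> on_hand[A=53 B=39] avail[A=53 B=38] open={R1}
Step 2: reserve R2 A 9 -> on_hand[A=53 B=39] avail[A=44 B=38] open={R1,R2}
Step 3: commit R2 -> on_hand[A=44 B=39] avail[A=44 B=38] open={R1}
Step 4: reserve R3 A 7 -> on_hand[A=44 B=39] avail[A=37 B=38] open={R1,R3}
Step 5: reserve R4 B 7 -> on_hand[A=44 B=39] avail[A=37 B=31] open={R1,R3,R4}
Step 6: reserve R5 B 7 -> on_hand[A=44 B=39] avail[A=37 B=24] open={R1,R3,R4,R5}
Step 7: reserve R6 B 1 -> on_hand[A=44 B=39] avail[A=37 B=23] open={R1,R3,R4,R5,R6}
Step 8: reserve R7 A 5 -> on_hand[A=44 B=39] avail[A=32 B=23] open={R1,R3,R4,R5,R6,R7}
Step 9: cancel R3 -> on_hand[A=44 B=39] avail[A=39 B=23] open={R1,R4,R5,R6,R7}
Step 10: commit R6 -> on_hand[A=44 B=38] avail[A=39 B=23] open={R1,R4,R5,R7}
Step 11: cancel R1 -> on_hand[A=44 B=38] avail[A=39 B=24] open={R4,R5,R7}
Step 12: reserve R8 B 2 -> on_hand[A=44 B=38] avail[A=39 B=22] open={R4,R5,R7,R8}
Step 13: cancel R4 -> on_hand[A=44 B=38] avail[A=39 B=29] open={R5,R7,R8}
Step 14: reserve R9 A 4 -> on_hand[A=44 B=38] avail[A=35 B=29] open={R5,R7,R8,R9}
Step 15: commit R5 -> on_hand[A=44 B=31] avail[A=35 B=29] open={R7,R8,R9}
Step 16: commit R7 -> on_hand[A=39 B=31] avail[A=35 B=29] open={R8,R9}
Step 17: commit R8 -> on_hand[A=39 B=29] avail[A=35 B=29] open={R9}
Step 18: reserve R10 A 4 -> on_hand[A=39 B=29] avail[A=31 B=29] open={R10,R9}
Step 19: reserve R11 B 2 -> on_hand[A=39 B=29] avail[A=31 B=27] open={R10,R11,R9}
Step 20: commit R11 -> on_hand[A=39 B=27] avail[A=31 B=27] open={R10,R9}
Step 21: reserve R12 B 5 -> on_hand[A=39 B=27] avail[A=31 B=22] open={R10,R12,R9}
Step 22: commit R12 -> on_hand[A=39 B=22] avail[A=31 B=22] open={R10,R9}
Step 23: commit R9 -> on_hand[A=35 B=22] avail[A=31 B=22] open={R10}
Final available[A] = 31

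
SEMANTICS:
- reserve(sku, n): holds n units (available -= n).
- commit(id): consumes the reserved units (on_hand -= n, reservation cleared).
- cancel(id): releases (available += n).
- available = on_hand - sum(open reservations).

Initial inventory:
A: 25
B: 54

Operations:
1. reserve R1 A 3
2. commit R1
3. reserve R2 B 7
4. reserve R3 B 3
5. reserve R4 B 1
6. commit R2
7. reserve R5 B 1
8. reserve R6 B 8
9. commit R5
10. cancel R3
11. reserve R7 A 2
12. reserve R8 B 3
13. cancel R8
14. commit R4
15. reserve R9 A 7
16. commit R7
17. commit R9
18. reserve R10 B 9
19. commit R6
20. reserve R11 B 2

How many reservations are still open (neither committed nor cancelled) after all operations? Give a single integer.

Step 1: reserve R1 A 3 -> on_hand[A=25 B=54] avail[A=22 B=54] open={R1}
Step 2: commit R1 -> on_hand[A=22 B=54] avail[A=22 B=54] open={}
Step 3: reserve R2 B 7 -> on_hand[A=22 B=54] avail[A=22 B=47] open={R2}
Step 4: reserve R3 B 3 -> on_hand[A=22 B=54] avail[A=22 B=44] open={R2,R3}
Step 5: reserve R4 B 1 -> on_hand[A=22 B=54] avail[A=22 B=43] open={R2,R3,R4}
Step 6: commit R2 -> on_hand[A=22 B=47] avail[A=22 B=43] open={R3,R4}
Step 7: reserve R5 B 1 -> on_hand[A=22 B=47] avail[A=22 B=42] open={R3,R4,R5}
Step 8: reserve R6 B 8 -> on_hand[A=22 B=47] avail[A=22 B=34] open={R3,R4,R5,R6}
Step 9: commit R5 -> on_hand[A=22 B=46] avail[A=22 B=34] open={R3,R4,R6}
Step 10: cancel R3 -> on_hand[A=22 B=46] avail[A=22 B=37] open={R4,R6}
Step 11: reserve R7 A 2 -> on_hand[A=22 B=46] avail[A=20 B=37] open={R4,R6,R7}
Step 12: reserve R8 B 3 -> on_hand[A=22 B=46] avail[A=20 B=34] open={R4,R6,R7,R8}
Step 13: cancel R8 -> on_hand[A=22 B=46] avail[A=20 B=37] open={R4,R6,R7}
Step 14: commit R4 -> on_hand[A=22 B=45] avail[A=20 B=37] open={R6,R7}
Step 15: reserve R9 A 7 -> on_hand[A=22 B=45] avail[A=13 B=37] open={R6,R7,R9}
Step 16: commit R7 -> on_hand[A=20 B=45] avail[A=13 B=37] open={R6,R9}
Step 17: commit R9 -> on_hand[A=13 B=45] avail[A=13 B=37] open={R6}
Step 18: reserve R10 B 9 -> on_hand[A=13 B=45] avail[A=13 B=28] open={R10,R6}
Step 19: commit R6 -> on_hand[A=13 B=37] avail[A=13 B=28] open={R10}
Step 20: reserve R11 B 2 -> on_hand[A=13 B=37] avail[A=13 B=26] open={R10,R11}
Open reservations: ['R10', 'R11'] -> 2

Answer: 2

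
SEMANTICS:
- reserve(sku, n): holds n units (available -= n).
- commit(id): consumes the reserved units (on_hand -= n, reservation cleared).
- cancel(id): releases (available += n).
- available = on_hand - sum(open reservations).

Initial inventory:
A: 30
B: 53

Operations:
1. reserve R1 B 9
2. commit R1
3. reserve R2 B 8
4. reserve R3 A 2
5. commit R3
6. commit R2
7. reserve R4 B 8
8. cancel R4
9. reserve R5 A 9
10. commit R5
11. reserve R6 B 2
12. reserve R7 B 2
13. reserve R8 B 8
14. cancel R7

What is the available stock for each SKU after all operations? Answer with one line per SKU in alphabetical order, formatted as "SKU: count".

Answer: A: 19
B: 26

Derivation:
Step 1: reserve R1 B 9 -> on_hand[A=30 B=53] avail[A=30 B=44] open={R1}
Step 2: commit R1 -> on_hand[A=30 B=44] avail[A=30 B=44] open={}
Step 3: reserve R2 B 8 -> on_hand[A=30 B=44] avail[A=30 B=36] open={R2}
Step 4: reserve R3 A 2 -> on_hand[A=30 B=44] avail[A=28 B=36] open={R2,R3}
Step 5: commit R3 -> on_hand[A=28 B=44] avail[A=28 B=36] open={R2}
Step 6: commit R2 -> on_hand[A=28 B=36] avail[A=28 B=36] open={}
Step 7: reserve R4 B 8 -> on_hand[A=28 B=36] avail[A=28 B=28] open={R4}
Step 8: cancel R4 -> on_hand[A=28 B=36] avail[A=28 B=36] open={}
Step 9: reserve R5 A 9 -> on_hand[A=28 B=36] avail[A=19 B=36] open={R5}
Step 10: commit R5 -> on_hand[A=19 B=36] avail[A=19 B=36] open={}
Step 11: reserve R6 B 2 -> on_hand[A=19 B=36] avail[A=19 B=34] open={R6}
Step 12: reserve R7 B 2 -> on_hand[A=19 B=36] avail[A=19 B=32] open={R6,R7}
Step 13: reserve R8 B 8 -> on_hand[A=19 B=36] avail[A=19 B=24] open={R6,R7,R8}
Step 14: cancel R7 -> on_hand[A=19 B=36] avail[A=19 B=26] open={R6,R8}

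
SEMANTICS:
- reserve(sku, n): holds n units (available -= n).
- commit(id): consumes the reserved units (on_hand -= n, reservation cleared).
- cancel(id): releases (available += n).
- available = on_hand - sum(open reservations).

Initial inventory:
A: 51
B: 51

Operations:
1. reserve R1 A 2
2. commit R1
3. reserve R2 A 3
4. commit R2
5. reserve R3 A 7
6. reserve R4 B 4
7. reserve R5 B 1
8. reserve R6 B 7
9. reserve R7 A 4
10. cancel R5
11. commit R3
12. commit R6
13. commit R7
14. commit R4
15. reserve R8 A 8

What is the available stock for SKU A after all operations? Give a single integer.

Step 1: reserve R1 A 2 -> on_hand[A=51 B=51] avail[A=49 B=51] open={R1}
Step 2: commit R1 -> on_hand[A=49 B=51] avail[A=49 B=51] open={}
Step 3: reserve R2 A 3 -> on_hand[A=49 B=51] avail[A=46 B=51] open={R2}
Step 4: commit R2 -> on_hand[A=46 B=51] avail[A=46 B=51] open={}
Step 5: reserve R3 A 7 -> on_hand[A=46 B=51] avail[A=39 B=51] open={R3}
Step 6: reserve R4 B 4 -> on_hand[A=46 B=51] avail[A=39 B=47] open={R3,R4}
Step 7: reserve R5 B 1 -> on_hand[A=46 B=51] avail[A=39 B=46] open={R3,R4,R5}
Step 8: reserve R6 B 7 -> on_hand[A=46 B=51] avail[A=39 B=39] open={R3,R4,R5,R6}
Step 9: reserve R7 A 4 -> on_hand[A=46 B=51] avail[A=35 B=39] open={R3,R4,R5,R6,R7}
Step 10: cancel R5 -> on_hand[A=46 B=51] avail[A=35 B=40] open={R3,R4,R6,R7}
Step 11: commit R3 -> on_hand[A=39 B=51] avail[A=35 B=40] open={R4,R6,R7}
Step 12: commit R6 -> on_hand[A=39 B=44] avail[A=35 B=40] open={R4,R7}
Step 13: commit R7 -> on_hand[A=35 B=44] avail[A=35 B=40] open={R4}
Step 14: commit R4 -> on_hand[A=35 B=40] avail[A=35 B=40] open={}
Step 15: reserve R8 A 8 -> on_hand[A=35 B=40] avail[A=27 B=40] open={R8}
Final available[A] = 27

Answer: 27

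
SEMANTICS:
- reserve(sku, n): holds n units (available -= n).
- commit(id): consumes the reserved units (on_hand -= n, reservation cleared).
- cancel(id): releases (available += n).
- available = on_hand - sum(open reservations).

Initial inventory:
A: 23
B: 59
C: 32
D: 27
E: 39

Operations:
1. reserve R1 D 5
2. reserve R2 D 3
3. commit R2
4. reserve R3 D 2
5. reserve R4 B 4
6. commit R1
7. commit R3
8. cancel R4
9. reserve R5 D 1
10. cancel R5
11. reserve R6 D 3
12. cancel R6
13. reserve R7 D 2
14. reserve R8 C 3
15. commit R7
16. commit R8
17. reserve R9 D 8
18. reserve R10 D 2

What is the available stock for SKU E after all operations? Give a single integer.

Answer: 39

Derivation:
Step 1: reserve R1 D 5 -> on_hand[A=23 B=59 C=32 D=27 E=39] avail[A=23 B=59 C=32 D=22 E=39] open={R1}
Step 2: reserve R2 D 3 -> on_hand[A=23 B=59 C=32 D=27 E=39] avail[A=23 B=59 C=32 D=19 E=39] open={R1,R2}
Step 3: commit R2 -> on_hand[A=23 B=59 C=32 D=24 E=39] avail[A=23 B=59 C=32 D=19 E=39] open={R1}
Step 4: reserve R3 D 2 -> on_hand[A=23 B=59 C=32 D=24 E=39] avail[A=23 B=59 C=32 D=17 E=39] open={R1,R3}
Step 5: reserve R4 B 4 -> on_hand[A=23 B=59 C=32 D=24 E=39] avail[A=23 B=55 C=32 D=17 E=39] open={R1,R3,R4}
Step 6: commit R1 -> on_hand[A=23 B=59 C=32 D=19 E=39] avail[A=23 B=55 C=32 D=17 E=39] open={R3,R4}
Step 7: commit R3 -> on_hand[A=23 B=59 C=32 D=17 E=39] avail[A=23 B=55 C=32 D=17 E=39] open={R4}
Step 8: cancel R4 -> on_hand[A=23 B=59 C=32 D=17 E=39] avail[A=23 B=59 C=32 D=17 E=39] open={}
Step 9: reserve R5 D 1 -> on_hand[A=23 B=59 C=32 D=17 E=39] avail[A=23 B=59 C=32 D=16 E=39] open={R5}
Step 10: cancel R5 -> on_hand[A=23 B=59 C=32 D=17 E=39] avail[A=23 B=59 C=32 D=17 E=39] open={}
Step 11: reserve R6 D 3 -> on_hand[A=23 B=59 C=32 D=17 E=39] avail[A=23 B=59 C=32 D=14 E=39] open={R6}
Step 12: cancel R6 -> on_hand[A=23 B=59 C=32 D=17 E=39] avail[A=23 B=59 C=32 D=17 E=39] open={}
Step 13: reserve R7 D 2 -> on_hand[A=23 B=59 C=32 D=17 E=39] avail[A=23 B=59 C=32 D=15 E=39] open={R7}
Step 14: reserve R8 C 3 -> on_hand[A=23 B=59 C=32 D=17 E=39] avail[A=23 B=59 C=29 D=15 E=39] open={R7,R8}
Step 15: commit R7 -> on_hand[A=23 B=59 C=32 D=15 E=39] avail[A=23 B=59 C=29 D=15 E=39] open={R8}
Step 16: commit R8 -> on_hand[A=23 B=59 C=29 D=15 E=39] avail[A=23 B=59 C=29 D=15 E=39] open={}
Step 17: reserve R9 D 8 -> on_hand[A=23 B=59 C=29 D=15 E=39] avail[A=23 B=59 C=29 D=7 E=39] open={R9}
Step 18: reserve R10 D 2 -> on_hand[A=23 B=59 C=29 D=15 E=39] avail[A=23 B=59 C=29 D=5 E=39] open={R10,R9}
Final available[E] = 39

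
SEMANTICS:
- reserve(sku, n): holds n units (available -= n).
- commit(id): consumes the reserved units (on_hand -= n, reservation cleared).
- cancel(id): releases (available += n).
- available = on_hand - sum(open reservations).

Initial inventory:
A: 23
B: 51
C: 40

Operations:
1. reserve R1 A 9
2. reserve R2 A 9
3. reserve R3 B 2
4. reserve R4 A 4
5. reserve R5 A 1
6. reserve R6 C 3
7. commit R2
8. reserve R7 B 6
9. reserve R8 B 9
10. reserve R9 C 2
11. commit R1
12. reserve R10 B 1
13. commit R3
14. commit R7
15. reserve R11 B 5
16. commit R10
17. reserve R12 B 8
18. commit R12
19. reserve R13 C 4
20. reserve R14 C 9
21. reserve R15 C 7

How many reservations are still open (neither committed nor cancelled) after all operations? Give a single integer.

Answer: 9

Derivation:
Step 1: reserve R1 A 9 -> on_hand[A=23 B=51 C=40] avail[A=14 B=51 C=40] open={R1}
Step 2: reserve R2 A 9 -> on_hand[A=23 B=51 C=40] avail[A=5 B=51 C=40] open={R1,R2}
Step 3: reserve R3 B 2 -> on_hand[A=23 B=51 C=40] avail[A=5 B=49 C=40] open={R1,R2,R3}
Step 4: reserve R4 A 4 -> on_hand[A=23 B=51 C=40] avail[A=1 B=49 C=40] open={R1,R2,R3,R4}
Step 5: reserve R5 A 1 -> on_hand[A=23 B=51 C=40] avail[A=0 B=49 C=40] open={R1,R2,R3,R4,R5}
Step 6: reserve R6 C 3 -> on_hand[A=23 B=51 C=40] avail[A=0 B=49 C=37] open={R1,R2,R3,R4,R5,R6}
Step 7: commit R2 -> on_hand[A=14 B=51 C=40] avail[A=0 B=49 C=37] open={R1,R3,R4,R5,R6}
Step 8: reserve R7 B 6 -> on_hand[A=14 B=51 C=40] avail[A=0 B=43 C=37] open={R1,R3,R4,R5,R6,R7}
Step 9: reserve R8 B 9 -> on_hand[A=14 B=51 C=40] avail[A=0 B=34 C=37] open={R1,R3,R4,R5,R6,R7,R8}
Step 10: reserve R9 C 2 -> on_hand[A=14 B=51 C=40] avail[A=0 B=34 C=35] open={R1,R3,R4,R5,R6,R7,R8,R9}
Step 11: commit R1 -> on_hand[A=5 B=51 C=40] avail[A=0 B=34 C=35] open={R3,R4,R5,R6,R7,R8,R9}
Step 12: reserve R10 B 1 -> on_hand[A=5 B=51 C=40] avail[A=0 B=33 C=35] open={R10,R3,R4,R5,R6,R7,R8,R9}
Step 13: commit R3 -> on_hand[A=5 B=49 C=40] avail[A=0 B=33 C=35] open={R10,R4,R5,R6,R7,R8,R9}
Step 14: commit R7 -> on_hand[A=5 B=43 C=40] avail[A=0 B=33 C=35] open={R10,R4,R5,R6,R8,R9}
Step 15: reserve R11 B 5 -> on_hand[A=5 B=43 C=40] avail[A=0 B=28 C=35] open={R10,R11,R4,R5,R6,R8,R9}
Step 16: commit R10 -> on_hand[A=5 B=42 C=40] avail[A=0 B=28 C=35] open={R11,R4,R5,R6,R8,R9}
Step 17: reserve R12 B 8 -> on_hand[A=5 B=42 C=40] avail[A=0 B=20 C=35] open={R11,R12,R4,R5,R6,R8,R9}
Step 18: commit R12 -> on_hand[A=5 B=34 C=40] avail[A=0 B=20 C=35] open={R11,R4,R5,R6,R8,R9}
Step 19: reserve R13 C 4 -> on_hand[A=5 B=34 C=40] avail[A=0 B=20 C=31] open={R11,R13,R4,R5,R6,R8,R9}
Step 20: reserve R14 C 9 -> on_hand[A=5 B=34 C=40] avail[A=0 B=20 C=22] open={R11,R13,R14,R4,R5,R6,R8,R9}
Step 21: reserve R15 C 7 -> on_hand[A=5 B=34 C=40] avail[A=0 B=20 C=15] open={R11,R13,R14,R15,R4,R5,R6,R8,R9}
Open reservations: ['R11', 'R13', 'R14', 'R15', 'R4', 'R5', 'R6', 'R8', 'R9'] -> 9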